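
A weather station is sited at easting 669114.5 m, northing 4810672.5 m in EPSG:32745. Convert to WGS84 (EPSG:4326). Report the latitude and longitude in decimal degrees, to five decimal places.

Zone 45S: λ₀ = 87°, k₀ = 0.9996, false easting 500000 m, false northing 10000000 m.
Meridian distance M = (N − FN)/k₀ = -5191404.1 m.
Inverse transverse Mercator on WGS84 gives φ = -46.83600030°, λ = 89.21770034°.

lat -46.83600°, lon 89.21770°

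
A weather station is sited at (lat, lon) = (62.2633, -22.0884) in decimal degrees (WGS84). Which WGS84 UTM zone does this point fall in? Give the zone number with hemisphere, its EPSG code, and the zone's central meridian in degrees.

Zone 27N (EPSG:32627), central meridian -21°

UTM zone = ⌊(λ + 180)/6⌋ + 1; -22.0884° ∈ [-24°, -18°) → zone 27.
Hemisphere: N (φ ≥ 0).
Central meridian λ₀ = 6×27 − 183 = -21°.
EPSG code: 32627.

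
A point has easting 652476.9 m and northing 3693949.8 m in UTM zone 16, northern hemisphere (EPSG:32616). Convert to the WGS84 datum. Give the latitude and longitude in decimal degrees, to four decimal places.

Zone 16N: λ₀ = -87°, k₀ = 0.9996, false easting 500000 m.
Meridian distance M = (N − FN)/k₀ = 3695428.0 m.
Inverse transverse Mercator on WGS84 gives φ = 33.37399965°, λ = -85.36090000°.

lat 33.3740°, lon -85.3609°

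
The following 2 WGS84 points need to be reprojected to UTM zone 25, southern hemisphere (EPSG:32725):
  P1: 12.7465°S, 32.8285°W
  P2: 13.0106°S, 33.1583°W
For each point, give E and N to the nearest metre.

UTM zone 25S: λ₀ = -33°, k₀ = 0.9996.
P1 (-12.7465°, -32.8285°) → (518616.414, 8590891.469) m.
P2 (-13.0106°, -33.1583°) → (482834.441, 8561686.725) m.

P1: E 518616 m, N 8590891 m; P2: E 482834 m, N 8561687 m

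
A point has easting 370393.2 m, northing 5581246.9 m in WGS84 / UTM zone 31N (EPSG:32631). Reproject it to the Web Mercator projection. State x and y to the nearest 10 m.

Unproject from UTM 31N (λ₀ = 3°) → φ = 50.36899984°, λ = 1.17749954°.
Web Mercator (R = 6378137 m): x = 131078.649 m, y = 6510427.060 m.

x 131080 m, y 6510430 m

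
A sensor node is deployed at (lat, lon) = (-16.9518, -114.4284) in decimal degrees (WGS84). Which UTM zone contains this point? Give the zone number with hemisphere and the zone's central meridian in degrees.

Zone 11S, central meridian -117°

UTM zone = ⌊(λ + 180)/6⌋ + 1; -114.4284° ∈ [-120°, -114°) → zone 11.
Hemisphere: S (φ < 0).
Central meridian λ₀ = 6×11 − 183 = -117°.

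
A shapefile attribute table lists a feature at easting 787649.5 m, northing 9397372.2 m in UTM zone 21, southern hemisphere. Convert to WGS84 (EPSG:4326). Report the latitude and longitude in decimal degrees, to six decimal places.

lat -5.446400°, lon -54.404200°

Zone 21S: λ₀ = -57°, k₀ = 0.9996, false easting 500000 m, false northing 10000000 m.
Meridian distance M = (N − FN)/k₀ = -602868.9 m.
Inverse transverse Mercator on WGS84 gives φ = -5.44639997°, λ = -54.40419995°.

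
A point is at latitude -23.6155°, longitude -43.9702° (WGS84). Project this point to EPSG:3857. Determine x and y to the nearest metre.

x -4894740 m, y -2706625 m

Web Mercator is spherical with R = a = 6378137 m.
x = R·λ = 6378137 × -0.767424763 = -4894740.274 m.
y = R·ln tan(π/4 + φ/2) = 6378137 × -0.424359749 = -2706624.616 m.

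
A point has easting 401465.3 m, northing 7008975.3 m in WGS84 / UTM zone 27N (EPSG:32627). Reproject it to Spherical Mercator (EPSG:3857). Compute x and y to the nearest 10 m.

Unproject from UTM 27N (λ₀ = -21°) → φ = 63.19639979°, λ = -22.95870090°.
Web Mercator (R = 6378137 m): x = -2555750.893 m, y = 9148571.391 m.

x -2555750 m, y 9148570 m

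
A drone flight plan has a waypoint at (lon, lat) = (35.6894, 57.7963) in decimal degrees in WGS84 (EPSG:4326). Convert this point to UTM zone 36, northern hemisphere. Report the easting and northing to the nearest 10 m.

Zone 36 central meridian λ₀ = 6×36 − 183 = 33°; Δλ = +2.6894°.
Transverse Mercator on WGS84 with k₀ = 0.9996 gives E = 659844.694 m, N = 6409207.225 m.

E 659840 m, N 6409210 m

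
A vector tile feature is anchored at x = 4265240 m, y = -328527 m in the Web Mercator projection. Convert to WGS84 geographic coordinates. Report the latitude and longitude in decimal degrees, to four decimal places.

R = 6378137 m. λ = x/R = 38.31530282°.
φ = 2·arctan(exp(y/R)) − 90° = 2·arctan(0.94980) − 90° = -2.94990414°.

lat -2.9499°, lon 38.3153°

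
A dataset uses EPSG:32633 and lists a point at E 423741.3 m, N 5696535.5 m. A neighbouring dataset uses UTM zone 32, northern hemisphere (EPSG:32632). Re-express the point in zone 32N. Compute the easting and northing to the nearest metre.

E 840899 m, N 5707380 m

UTM 33N → geographic: φ = 51.41490036°, λ = 13.90339939°.
UTM 32N (λ₀ = 9°) forward: E = 840899.396 m, N = 5707379.991 m.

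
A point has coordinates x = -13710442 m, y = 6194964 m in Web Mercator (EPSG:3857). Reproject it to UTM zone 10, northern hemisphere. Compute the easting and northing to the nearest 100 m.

Web Mercator inverse (R = 6378137 m) → φ = 48.52689892°, λ = -123.16299601°.
UTM 10N forward: E = 487965.557 m, N = 5374878.374 m.

E 488000 m, N 5374900 m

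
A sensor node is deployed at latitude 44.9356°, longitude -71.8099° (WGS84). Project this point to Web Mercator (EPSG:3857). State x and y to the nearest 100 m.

Web Mercator is spherical with R = a = 6378137 m.
x = R·λ = 6378137 × -1.253319191 = -7993841.502 m.
y = R·ln tan(π/4 + φ/2) = 6378137 × 0.879784915 = 5611388.716 m.

x -7993800 m, y 5611400 m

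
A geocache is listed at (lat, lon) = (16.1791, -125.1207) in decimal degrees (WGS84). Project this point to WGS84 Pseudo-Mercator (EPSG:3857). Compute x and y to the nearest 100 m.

x -13928400 m, y 1825500 m

Web Mercator is spherical with R = a = 6378137 m.
x = R·λ = 6378137 × -2.183768177 = -13928372.612 m.
y = R·ln tan(π/4 + φ/2) = 6378137 × 0.286207851 = 1825472.885 m.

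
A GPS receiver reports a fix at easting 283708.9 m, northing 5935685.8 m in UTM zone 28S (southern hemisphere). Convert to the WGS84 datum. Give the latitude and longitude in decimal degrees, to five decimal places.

lat -36.69990°, lon -17.42120°

Zone 28S: λ₀ = -15°, k₀ = 0.9996, false easting 500000 m, false northing 10000000 m.
Meridian distance M = (N − FN)/k₀ = -4065940.6 m.
Inverse transverse Mercator on WGS84 gives φ = -36.69989977°, λ = -17.42120018°.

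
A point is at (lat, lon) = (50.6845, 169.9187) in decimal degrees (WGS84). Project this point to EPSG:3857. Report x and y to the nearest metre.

x 18915263 m, y 6565674 m

Web Mercator is spherical with R = a = 6378137 m.
x = R·λ = 6378137 × 2.965640776 = 18915263.160 m.
y = R·ln tan(π/4 + φ/2) = 6378137 × 1.029403106 = 6565674.038 m.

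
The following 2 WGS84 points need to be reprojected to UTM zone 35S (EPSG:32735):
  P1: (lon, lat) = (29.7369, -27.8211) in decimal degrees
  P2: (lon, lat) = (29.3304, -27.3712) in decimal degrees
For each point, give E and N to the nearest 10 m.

P1: E 769600 m, N 6919610 m; P2: E 730480 m, N 6970290 m

UTM zone 35S: λ₀ = 27°, k₀ = 0.9996.
P1 (-27.8211°, 29.7369°) → (769600.300, 6919608.340) m.
P2 (-27.3712°, 29.3304°) → (730484.002, 6970294.099) m.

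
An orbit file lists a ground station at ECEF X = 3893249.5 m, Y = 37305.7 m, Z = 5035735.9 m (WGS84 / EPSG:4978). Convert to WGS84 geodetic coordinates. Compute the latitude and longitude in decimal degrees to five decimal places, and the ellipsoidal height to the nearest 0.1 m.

lat 52.47630°, lon 0.54900°, h 601.7 m

λ = atan2(Y, X) = 0.54899994°; p = √(X²+Y²) = 3893428.2 m.
Bowring's method on WGS84 (a = 6378137 m, b = 6356752.314 m) gives φ = 52.47629973°, h = 601.721 m.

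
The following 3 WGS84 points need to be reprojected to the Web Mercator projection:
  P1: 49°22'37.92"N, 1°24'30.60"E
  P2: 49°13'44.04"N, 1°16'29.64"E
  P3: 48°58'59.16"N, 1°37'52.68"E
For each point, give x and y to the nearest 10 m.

P1: x 156790 m, y 6339110 m; P2: x 141920 m, y 6313790 m; P3: x 181600 m, y 6271990 m

Web Mercator: x = R·λ, y = R·ln tan(π/4+φ/2), R = 6378137 m.
P1 (49.3772°, 1.4085°) → (156793.503, 6339108.397) m.
P2 (49.2289°, 1.2749°) → (141921.219, 6313790.562) m.
P3 (48.9831°, 1.6313°) → (181595.485, 6271994.304) m.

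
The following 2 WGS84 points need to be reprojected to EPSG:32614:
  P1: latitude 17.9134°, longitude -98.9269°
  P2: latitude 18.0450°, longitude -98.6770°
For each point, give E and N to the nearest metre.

P1: E 507742 m, N 1980606 m; P2: E 534185 m, N 1995194 m

UTM zone 14N: λ₀ = -99°, k₀ = 0.9996.
P1 (17.9134°, -98.9269°) → (507742.328, 1980606.016) m.
P2 (18.0450°, -98.6770°) → (534185.090, 1995194.027) m.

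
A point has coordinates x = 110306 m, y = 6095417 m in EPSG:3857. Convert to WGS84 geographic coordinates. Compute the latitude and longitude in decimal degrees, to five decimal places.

R = 6378137 m. λ = x/R = 0.99089566°.
φ = 2·arctan(exp(y/R)) − 90° = 2·arctan(2.60042) − 90° = 47.93120247°.

lat 47.93120°, lon 0.99090°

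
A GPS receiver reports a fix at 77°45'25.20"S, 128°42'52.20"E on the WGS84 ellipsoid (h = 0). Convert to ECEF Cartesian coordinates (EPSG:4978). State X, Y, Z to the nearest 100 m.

X -848600 m, Y 1058700 m, Z -6211200 m

WGS84: a = 6378137 m, e² = 0.006694380; N(φ) = a/√(1−e²sin²φ) = 6398624.095 m.
X = (N+h)·cosφ·cosλ = -848647.980 m; Y = (N+h)·cosφ·sinλ = 1058736.624 m; Z = (N(1−e²)+h)·sinφ = -6211239.695 m.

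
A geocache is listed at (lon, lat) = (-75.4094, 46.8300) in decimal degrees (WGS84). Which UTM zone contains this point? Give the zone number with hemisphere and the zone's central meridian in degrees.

UTM zone = ⌊(λ + 180)/6⌋ + 1; -75.4094° ∈ [-78°, -72°) → zone 18.
Hemisphere: N (φ ≥ 0).
Central meridian λ₀ = 6×18 − 183 = -75°.

Zone 18N, central meridian -75°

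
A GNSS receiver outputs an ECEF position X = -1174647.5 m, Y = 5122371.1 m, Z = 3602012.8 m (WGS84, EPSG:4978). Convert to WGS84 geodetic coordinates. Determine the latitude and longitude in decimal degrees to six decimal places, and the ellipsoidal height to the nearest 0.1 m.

lat 34.606500°, lon 102.915600°, h -16.6 m

λ = atan2(Y, X) = 102.91559980°; p = √(X²+Y²) = 5255329.0 m.
Bowring's method on WGS84 (a = 6378137 m, b = 6356752.314 m) gives φ = 34.60650009°, h = -16.552 m.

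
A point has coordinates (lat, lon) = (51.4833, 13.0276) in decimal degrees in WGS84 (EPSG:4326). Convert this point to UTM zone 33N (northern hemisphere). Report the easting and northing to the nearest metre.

Zone 33 central meridian λ₀ = 6×33 − 183 = 15°; Δλ = -1.9724°.
Transverse Mercator on WGS84 with k₀ = 0.9996 gives E = 363046.327 m, N = 5705416.651 m.

E 363046 m, N 5705417 m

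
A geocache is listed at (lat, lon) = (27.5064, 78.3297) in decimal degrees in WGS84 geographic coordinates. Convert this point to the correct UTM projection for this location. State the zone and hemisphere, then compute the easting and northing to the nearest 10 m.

Zone 44N: E 236210 m, N 3045370 m

Longitude 78.3297° lies in the 6° band [78°, 84°), giving zone 44; latitude is north of the equator, so 44N.
Zone 44 central meridian λ₀ = 6×44 − 183 = 81°; Δλ = -2.6703°.
Transverse Mercator on WGS84 with k₀ = 0.9996 gives E = 236207.604 m, N = 3045366.084 m.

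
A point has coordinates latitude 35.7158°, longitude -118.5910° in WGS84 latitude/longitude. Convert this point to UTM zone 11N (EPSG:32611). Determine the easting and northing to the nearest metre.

Zone 11 central meridian λ₀ = 6×11 − 183 = -117°; Δλ = -1.5910°.
Transverse Mercator on WGS84 with k₀ = 0.9996 gives E = 356088.289 m, N = 3953593.854 m.

E 356088 m, N 3953594 m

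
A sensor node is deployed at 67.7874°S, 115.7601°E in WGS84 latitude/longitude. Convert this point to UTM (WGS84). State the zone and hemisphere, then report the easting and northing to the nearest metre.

Zone 50S: E 447694 m, N 2480314 m

Longitude 115.7601° lies in the 6° band [114°, 120°), giving zone 50; latitude is south of the equator, so 50S.
Zone 50 central meridian λ₀ = 6×50 − 183 = 117°; Δλ = -1.2399°.
Transverse Mercator on WGS84 with k₀ = 0.9996 gives E = 447693.916 m, N = 2480314.416 m.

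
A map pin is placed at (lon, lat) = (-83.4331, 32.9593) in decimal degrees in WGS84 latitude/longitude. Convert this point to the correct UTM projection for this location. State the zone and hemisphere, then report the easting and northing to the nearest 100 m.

Zone 17N: E 272600 m, N 3649400 m

Longitude -83.4331° lies in the 6° band [-84°, -78°), giving zone 17; latitude is north of the equator, so 17N.
Zone 17 central meridian λ₀ = 6×17 − 183 = -81°; Δλ = -2.4331°.
Transverse Mercator on WGS84 with k₀ = 0.9996 gives E = 272577.530 m, N = 3649402.998 m.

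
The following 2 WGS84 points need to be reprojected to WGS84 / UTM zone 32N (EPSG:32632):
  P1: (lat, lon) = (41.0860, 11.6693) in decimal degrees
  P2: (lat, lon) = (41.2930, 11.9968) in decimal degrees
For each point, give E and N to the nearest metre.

P1: E 724211 m, N 4551738 m; P2: E 750931 m, N 4575616 m

UTM zone 32N: λ₀ = 9°, k₀ = 0.9996.
P1 (41.0860°, 11.6693°) → (724211.368, 4551737.655) m.
P2 (41.2930°, 11.9968°) → (750931.021, 4575616.350) m.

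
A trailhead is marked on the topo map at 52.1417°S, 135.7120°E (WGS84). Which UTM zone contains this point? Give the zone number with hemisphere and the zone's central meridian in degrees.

UTM zone = ⌊(λ + 180)/6⌋ + 1; 135.7120° ∈ [132°, 138°) → zone 53.
Hemisphere: S (φ < 0).
Central meridian λ₀ = 6×53 − 183 = 135°.

Zone 53S, central meridian 135°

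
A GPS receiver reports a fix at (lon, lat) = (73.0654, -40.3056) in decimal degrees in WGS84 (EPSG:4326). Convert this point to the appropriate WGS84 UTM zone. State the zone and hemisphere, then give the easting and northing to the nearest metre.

Zone 43S: E 335596 m, N 5536527 m

Longitude 73.0654° lies in the 6° band [72°, 78°), giving zone 43; latitude is south of the equator, so 43S.
Zone 43 central meridian λ₀ = 6×43 − 183 = 75°; Δλ = -1.9346°.
Transverse Mercator on WGS84 with k₀ = 0.9996 gives E = 335596.482 m, N = 5536527.494 m.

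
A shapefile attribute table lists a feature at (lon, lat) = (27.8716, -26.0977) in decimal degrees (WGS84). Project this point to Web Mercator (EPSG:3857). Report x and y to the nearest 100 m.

Web Mercator is spherical with R = a = 6378137 m.
x = R·λ = 6378137 × 0.486451188 = 3102652.320 m.
y = R·ln tan(π/4 + φ/2) = 6378137 × -0.472110672 = -3011186.547 m.

x 3102700 m, y -3011200 m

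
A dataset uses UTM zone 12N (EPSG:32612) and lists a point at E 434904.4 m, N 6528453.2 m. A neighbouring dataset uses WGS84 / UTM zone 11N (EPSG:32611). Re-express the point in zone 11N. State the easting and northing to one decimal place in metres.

E 780548.4 m, N 6538122.6 m

UTM 12N → geographic: φ = 58.89090040°, λ = -112.12950035°.
UTM 11N (λ₀ = -117°) forward: E = 780548.384 m, N = 6538122.584 m.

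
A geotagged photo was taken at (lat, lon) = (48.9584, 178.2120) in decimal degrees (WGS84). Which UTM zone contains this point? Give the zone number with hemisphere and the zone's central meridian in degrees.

Zone 60N, central meridian 177°

UTM zone = ⌊(λ + 180)/6⌋ + 1; 178.2120° ∈ [174°, 180°) → zone 60.
Hemisphere: N (φ ≥ 0).
Central meridian λ₀ = 6×60 − 183 = 177°.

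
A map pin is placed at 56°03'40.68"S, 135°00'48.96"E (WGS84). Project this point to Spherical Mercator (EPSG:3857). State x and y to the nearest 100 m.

x 15029600 m, y -7570600 m

Web Mercator is spherical with R = a = 6378137 m.
x = R·λ = 6378137 × 2.356431855 = 15029645.202 m.
y = R·ln tan(π/4 + φ/2) = 6378137 × -1.186965480 = -7570628.443 m.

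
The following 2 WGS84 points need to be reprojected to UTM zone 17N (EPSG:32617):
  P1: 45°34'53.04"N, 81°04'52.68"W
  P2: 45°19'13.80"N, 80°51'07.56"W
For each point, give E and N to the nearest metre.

UTM zone 17N: λ₀ = -81°, k₀ = 0.9996.
P1 (45.5814°, -81.0813°) → (493657.450, 5047543.086) m.
P2 (45.3205°, -80.8521°) → (511591.612, 5018565.529) m.

P1: E 493657 m, N 5047543 m; P2: E 511592 m, N 5018566 m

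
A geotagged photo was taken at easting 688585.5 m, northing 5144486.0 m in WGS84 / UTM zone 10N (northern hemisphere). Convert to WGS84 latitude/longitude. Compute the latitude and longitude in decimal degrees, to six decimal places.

Zone 10N: λ₀ = -123°, k₀ = 0.9996, false easting 500000 m.
Meridian distance M = (N − FN)/k₀ = 5146544.6 m.
Inverse transverse Mercator on WGS84 gives φ = 46.42759980°, λ = -120.54549942°.

lat 46.427600°, lon -120.545499°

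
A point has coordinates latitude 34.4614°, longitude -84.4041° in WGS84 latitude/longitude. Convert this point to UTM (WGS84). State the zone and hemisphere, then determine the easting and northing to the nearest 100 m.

Longitude -84.4041° lies in the 6° band [-90°, -84°), giving zone 16; latitude is north of the equator, so 16N.
Zone 16 central meridian λ₀ = 6×16 − 183 = -87°; Δλ = +2.5959°.
Transverse Mercator on WGS84 with k₀ = 0.9996 gives E = 738451.406 m, N = 3816374.857 m.

Zone 16N: E 738500 m, N 3816400 m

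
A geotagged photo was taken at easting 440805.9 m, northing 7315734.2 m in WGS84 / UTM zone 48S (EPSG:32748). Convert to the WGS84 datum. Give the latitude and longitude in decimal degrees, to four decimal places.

Zone 48S: λ₀ = 105°, k₀ = 0.9996, false easting 500000 m, false northing 10000000 m.
Meridian distance M = (N − FN)/k₀ = -2685339.9 m.
Inverse transverse Mercator on WGS84 gives φ = -24.27020000°, λ = 104.41679973°.

lat -24.2702°, lon 104.4168°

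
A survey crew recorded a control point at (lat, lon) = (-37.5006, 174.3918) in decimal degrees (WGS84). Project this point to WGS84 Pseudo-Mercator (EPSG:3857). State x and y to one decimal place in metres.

x 19413206.4 m, y -4509115.6 m

Web Mercator is spherical with R = a = 6378137 m.
x = R·λ = 6378137 × 3.043711098 = 19413206.375 m.
y = R·ln tan(π/4 + φ/2) = 6378137 × -0.706964366 = -4509115.583 m.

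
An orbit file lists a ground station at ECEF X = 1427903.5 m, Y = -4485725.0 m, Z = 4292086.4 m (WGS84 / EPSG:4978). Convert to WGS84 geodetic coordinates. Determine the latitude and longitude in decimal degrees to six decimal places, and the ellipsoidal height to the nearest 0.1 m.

λ = atan2(Y, X) = -72.34259949°; p = √(X²+Y²) = 4707508.6 m.
Bowring's method on WGS84 (a = 6378137 m, b = 6356752.314 m) gives φ = 42.54869981°, h = 2047.778 m.

lat 42.548700°, lon -72.342599°, h 2047.8 m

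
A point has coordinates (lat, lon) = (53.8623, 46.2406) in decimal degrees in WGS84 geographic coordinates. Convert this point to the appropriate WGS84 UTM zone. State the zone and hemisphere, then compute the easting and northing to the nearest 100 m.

Zone 38N: E 581600 m, N 5968900 m

Longitude 46.2406° lies in the 6° band [42°, 48°), giving zone 38; latitude is north of the equator, so 38N.
Zone 38 central meridian λ₀ = 6×38 − 183 = 45°; Δλ = +1.2406°.
Transverse Mercator on WGS84 with k₀ = 0.9996 gives E = 581586.965 m, N = 5968914.659 m.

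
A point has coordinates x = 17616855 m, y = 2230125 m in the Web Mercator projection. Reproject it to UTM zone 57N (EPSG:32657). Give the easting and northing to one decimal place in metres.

Web Mercator inverse (R = 6378137 m) → φ = 19.63739925°, λ = 158.25490105°.
UTM 57N forward: E = 421880.126 m, N = 2171527.435 m.

E 421880.1 m, N 2171527.4 m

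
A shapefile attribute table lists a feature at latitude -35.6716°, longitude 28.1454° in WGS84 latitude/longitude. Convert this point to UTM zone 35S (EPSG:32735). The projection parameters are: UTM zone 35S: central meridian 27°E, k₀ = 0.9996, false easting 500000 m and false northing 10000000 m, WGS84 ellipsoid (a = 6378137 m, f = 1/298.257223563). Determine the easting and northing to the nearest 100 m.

E 603700 m, N 6051900 m

Zone 35 central meridian λ₀ = 6×35 − 183 = 27°; Δλ = +1.1454°.
Transverse Mercator on WGS84 with k₀ = 0.9996 gives E = 603660.706 m, N = 6051870.648 m.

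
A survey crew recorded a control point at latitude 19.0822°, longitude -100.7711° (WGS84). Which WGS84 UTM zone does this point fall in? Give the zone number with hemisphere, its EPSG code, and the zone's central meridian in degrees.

Zone 14N (EPSG:32614), central meridian -99°

UTM zone = ⌊(λ + 180)/6⌋ + 1; -100.7711° ∈ [-102°, -96°) → zone 14.
Hemisphere: N (φ ≥ 0).
Central meridian λ₀ = 6×14 − 183 = -99°.
EPSG code: 32614.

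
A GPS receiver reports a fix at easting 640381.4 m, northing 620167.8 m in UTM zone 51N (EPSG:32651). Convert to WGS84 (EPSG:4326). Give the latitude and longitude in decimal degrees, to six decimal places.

lat 5.609300°, lon 124.267500°

Zone 51N: λ₀ = 123°, k₀ = 0.9996, false easting 500000 m.
Meridian distance M = (N − FN)/k₀ = 620416.0 m.
Inverse transverse Mercator on WGS84 gives φ = 5.60929970°, λ = 124.26749960°.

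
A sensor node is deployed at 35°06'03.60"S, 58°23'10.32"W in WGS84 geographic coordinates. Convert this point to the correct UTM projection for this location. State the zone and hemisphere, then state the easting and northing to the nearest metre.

Zone 21S: E 373658 m, N 6114877 m

Longitude -58.3862° lies in the 6° band [-60°, -54°), giving zone 21; latitude is south of the equator, so 21S.
Zone 21 central meridian λ₀ = 6×21 − 183 = -57°; Δλ = -1.3862°.
Transverse Mercator on WGS84 with k₀ = 0.9996 gives E = 373658.372 m, N = 6114877.400 m.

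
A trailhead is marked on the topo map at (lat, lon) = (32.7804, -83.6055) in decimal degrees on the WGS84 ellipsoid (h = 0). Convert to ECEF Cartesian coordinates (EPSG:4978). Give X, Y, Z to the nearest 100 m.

X 597800 m, Y -5334300 m, Z 3433500 m

WGS84: a = 6378137 m, e² = 0.006694380; N(φ) = a/√(1−e²sin²φ) = 6384404.345 m.
X = (N+h)·cosφ·cosλ = 597819.717 m; Y = (N+h)·cosφ·sinλ = -5334305.327 m; Z = (N(1−e²)+h)·sinφ = 3433508.130 m.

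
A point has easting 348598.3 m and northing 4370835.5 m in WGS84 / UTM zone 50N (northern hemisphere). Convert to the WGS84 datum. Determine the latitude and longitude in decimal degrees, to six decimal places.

Zone 50N: λ₀ = 117°, k₀ = 0.9996, false easting 500000 m.
Meridian distance M = (N − FN)/k₀ = 4372584.5 m.
Inverse transverse Mercator on WGS84 gives φ = 39.47379965°, λ = 115.23979981°.

lat 39.473800°, lon 115.239800°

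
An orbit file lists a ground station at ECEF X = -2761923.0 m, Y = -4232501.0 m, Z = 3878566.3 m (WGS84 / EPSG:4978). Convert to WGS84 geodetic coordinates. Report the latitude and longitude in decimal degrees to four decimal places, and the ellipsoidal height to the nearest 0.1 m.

lat 37.6899°, lon -123.1265°, h 494.2 m

λ = atan2(Y, X) = -123.12649985°; p = √(X²+Y²) = 5053937.4 m.
Bowring's method on WGS84 (a = 6378137 m, b = 6356752.314 m) gives φ = 37.68990009°, h = 494.211 m.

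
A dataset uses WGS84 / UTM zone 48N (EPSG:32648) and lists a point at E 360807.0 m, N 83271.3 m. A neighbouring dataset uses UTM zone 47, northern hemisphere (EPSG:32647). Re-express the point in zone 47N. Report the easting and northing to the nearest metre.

UTM 48N → geographic: φ = 0.75320041°, λ = 103.74910030°.
UTM 47N (λ₀ = 99°) forward: E = 1029020.591 m, N = 83540.036 m.

E 1029021 m, N 83540 m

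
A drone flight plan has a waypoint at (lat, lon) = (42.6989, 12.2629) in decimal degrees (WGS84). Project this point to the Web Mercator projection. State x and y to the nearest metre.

x 1365100 m, y 5266253 m

Web Mercator is spherical with R = a = 6378137 m.
x = R·λ = 6378137 × 0.214027981 = 1365099.784 m.
y = R·ln tan(π/4 + φ/2) = 6378137 × 0.825672619 = 5266253.079 m.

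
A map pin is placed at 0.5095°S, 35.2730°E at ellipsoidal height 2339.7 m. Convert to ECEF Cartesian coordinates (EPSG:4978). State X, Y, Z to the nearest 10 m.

X 5208880 m, Y 3684410 m, Z -56360 m

WGS84: a = 6378137 m, e² = 0.006694380; N(φ) = a/√(1−e²sin²φ) = 6378138.688 m.
X = (N+h)·cosφ·cosλ = 5208879.184 m; Y = (N+h)·cosφ·sinλ = 3684408.091 m; Z = (N(1−e²)+h)·sinφ = -56357.671 m.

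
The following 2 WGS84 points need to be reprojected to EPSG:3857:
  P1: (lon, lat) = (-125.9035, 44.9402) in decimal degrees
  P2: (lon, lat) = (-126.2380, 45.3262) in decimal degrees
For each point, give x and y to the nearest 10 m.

Web Mercator: x = R·λ, y = R·ln tan(π/4+φ/2), R = 6378137 m.
P1 (44.9402°, -125.9035°) → (-14015513.509, 5612112.108) m.
P2 (45.3262°, -126.2380°) → (-14052749.879, 5673022.021) m.

P1: x -14015510 m, y 5612110 m; P2: x -14052750 m, y 5673020 m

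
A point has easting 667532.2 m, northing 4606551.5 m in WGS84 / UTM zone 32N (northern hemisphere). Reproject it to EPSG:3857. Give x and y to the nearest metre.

Unproject from UTM 32N (λ₀ = 9°) → φ = 41.59310028°, λ = 11.01010047°.
Web Mercator (R = 6378137 m): x = 1225638.778 m, y = 5100221.380 m.

x 1225639 m, y 5100221 m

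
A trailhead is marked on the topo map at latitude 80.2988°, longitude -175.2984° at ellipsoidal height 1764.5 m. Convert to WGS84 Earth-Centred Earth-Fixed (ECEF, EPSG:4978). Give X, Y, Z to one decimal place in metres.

X -1074960.5 m, Y -88408.1 m, Z 6266990.2 m

WGS84: a = 6378137 m, e² = 0.006694380; N(φ) = a/√(1−e²sin²φ) = 6398981.361 m.
X = (N+h)·cosφ·cosλ = -1074960.490 m; Y = (N+h)·cosφ·sinλ = -88408.061 m; Z = (N(1−e²)+h)·sinφ = 6266990.174 m.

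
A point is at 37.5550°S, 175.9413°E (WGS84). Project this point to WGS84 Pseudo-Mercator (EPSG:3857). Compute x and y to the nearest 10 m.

Web Mercator is spherical with R = a = 6378137 m.
x = R·λ = 6378137 × 3.070754975 = 19585695.926 m.
y = R·ln tan(π/4 + φ/2) = 6378137 × -0.708161579 = -4516751.571 m.

x 19585700 m, y -4516750 m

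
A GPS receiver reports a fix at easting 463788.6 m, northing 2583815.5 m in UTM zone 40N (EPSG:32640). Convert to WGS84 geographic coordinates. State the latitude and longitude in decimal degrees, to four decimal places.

Zone 40N: λ₀ = 57°, k₀ = 0.9996, false easting 500000 m.
Meridian distance M = (N − FN)/k₀ = 2584849.4 m.
Inverse transverse Mercator on WGS84 gives φ = 23.36359995°, λ = 56.64569984°.

lat 23.3636°, lon 56.6457°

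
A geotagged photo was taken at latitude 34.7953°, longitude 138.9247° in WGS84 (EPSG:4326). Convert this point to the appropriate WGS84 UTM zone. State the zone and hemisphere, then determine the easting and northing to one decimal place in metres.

Longitude 138.9247° lies in the 6° band [138°, 144°), giving zone 54; latitude is north of the equator, so 54N.
Zone 54 central meridian λ₀ = 6×54 − 183 = 141°; Δλ = -2.0753°.
Transverse Mercator on WGS84 with k₀ = 0.9996 gives E = 310140.444 m, N = 3852305.634 m.

Zone 54N: E 310140.4 m, N 3852305.6 m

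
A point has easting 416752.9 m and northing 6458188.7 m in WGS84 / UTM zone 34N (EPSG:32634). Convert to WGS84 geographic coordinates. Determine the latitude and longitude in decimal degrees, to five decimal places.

lat 58.25690°, lon 19.58140°

Zone 34N: λ₀ = 21°, k₀ = 0.9996, false easting 500000 m.
Meridian distance M = (N − FN)/k₀ = 6460773.0 m.
Inverse transverse Mercator on WGS84 gives φ = 58.25690007°, λ = 19.58140056°.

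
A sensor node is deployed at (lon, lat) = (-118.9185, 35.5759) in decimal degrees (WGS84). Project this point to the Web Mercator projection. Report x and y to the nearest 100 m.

Web Mercator is spherical with R = a = 6378137 m.
x = R·λ = 6378137 × -2.075519367 = -13237946.866 m.
y = R·ln tan(π/4 + φ/2) = 6378137 × 0.665150606 = 4242421.689 m.

x -13237900 m, y 4242400 m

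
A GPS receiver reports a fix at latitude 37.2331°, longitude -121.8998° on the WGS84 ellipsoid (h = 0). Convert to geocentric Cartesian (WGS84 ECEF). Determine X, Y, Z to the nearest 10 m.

WGS84: a = 6378137 m, e² = 0.006694380; N(φ) = a/√(1−e²sin²φ) = 6385967.132 m.
X = (N+h)·cosφ·cosλ = -2686767.576 m; Y = (N+h)·cosφ·sinλ = -4316506.205 m; Z = (N(1−e²)+h)·sinφ = 3838021.654 m.

X -2686770 m, Y -4316510 m, Z 3838020 m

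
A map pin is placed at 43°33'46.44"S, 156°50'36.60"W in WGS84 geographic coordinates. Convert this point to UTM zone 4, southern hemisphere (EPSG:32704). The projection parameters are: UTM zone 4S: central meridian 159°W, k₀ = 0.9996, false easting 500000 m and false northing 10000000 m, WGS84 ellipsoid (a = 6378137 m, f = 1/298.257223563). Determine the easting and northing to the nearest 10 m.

Zone 4 central meridian λ₀ = 6×4 − 183 = -159°; Δλ = +2.1565°.
Transverse Mercator on WGS84 with k₀ = 0.9996 gives E = 674161.833 m, N = 5174413.751 m.

E 674160 m, N 5174410 m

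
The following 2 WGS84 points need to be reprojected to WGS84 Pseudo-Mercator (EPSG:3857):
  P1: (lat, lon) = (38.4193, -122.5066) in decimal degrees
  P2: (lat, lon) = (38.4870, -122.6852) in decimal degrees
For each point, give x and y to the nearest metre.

P1: x -13637372 m, y 4638829 m; P2: x -13657254 m, y 4648453 m

Web Mercator: x = R·λ, y = R·ln tan(π/4+φ/2), R = 6378137 m.
P1 (38.4193°, -122.5066°) → (-13637372.331, 4638829.356) m.
P2 (38.4870°, -122.6852°) → (-13657253.992, 4648452.862) m.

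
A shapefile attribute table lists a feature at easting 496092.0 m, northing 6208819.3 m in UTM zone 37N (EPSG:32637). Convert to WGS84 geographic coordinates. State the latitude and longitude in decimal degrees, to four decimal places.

lat 56.0246°, lon 38.9373°

Zone 37N: λ₀ = 39°, k₀ = 0.9996, false easting 500000 m.
Meridian distance M = (N − FN)/k₀ = 6211303.8 m.
Inverse transverse Mercator on WGS84 gives φ = 56.02460019°, λ = 38.93729964°.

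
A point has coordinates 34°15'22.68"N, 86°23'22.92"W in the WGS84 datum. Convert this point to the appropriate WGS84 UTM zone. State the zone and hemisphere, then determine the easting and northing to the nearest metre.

Longitude -86.3897° lies in the 6° band [-90°, -84°), giving zone 16; latitude is north of the equator, so 16N.
Zone 16 central meridian λ₀ = 6×16 − 183 = -87°; Δλ = +0.6103°.
Transverse Mercator on WGS84 with k₀ = 0.9996 gives E = 556190.442 m, N = 3790743.065 m.

Zone 16N: E 556190 m, N 3790743 m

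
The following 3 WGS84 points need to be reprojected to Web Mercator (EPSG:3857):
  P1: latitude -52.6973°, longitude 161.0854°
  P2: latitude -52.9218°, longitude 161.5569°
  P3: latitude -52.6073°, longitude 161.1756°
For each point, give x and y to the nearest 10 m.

P1: x 17931940 m, y -6927200 m; P2: x 17984430 m, y -6968550 m; P3: x 17941990 m, y -6910690 m

Web Mercator: x = R·λ, y = R·ln tan(π/4+φ/2), R = 6378137 m.
P1 (-52.6973°, 161.0854°) → (17931944.702, -6927201.718) m.
P2 (-52.9218°, 161.5569°) → (17984431.842, -6968546.116) m.
P3 (-52.6073°, 161.1756°) → (17941985.720, -6910686.839) m.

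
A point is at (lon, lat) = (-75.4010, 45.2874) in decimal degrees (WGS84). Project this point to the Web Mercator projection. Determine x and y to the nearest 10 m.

x -8393600 m, y 5666880 m

Web Mercator is spherical with R = a = 6378137 m.
x = R·λ = 6378137 × -1.315995709 = -8393600.925 m.
y = R·ln tan(π/4 + φ/2) = 6378137 × 0.888485271 = 5666880.783 m.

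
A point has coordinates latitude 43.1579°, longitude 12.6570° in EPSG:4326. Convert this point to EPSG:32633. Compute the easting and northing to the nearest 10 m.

E 309510 m, N 4781010 m

Zone 33 central meridian λ₀ = 6×33 − 183 = 15°; Δλ = -2.3430°.
Transverse Mercator on WGS84 with k₀ = 0.9996 gives E = 309512.182 m, N = 4781014.435 m.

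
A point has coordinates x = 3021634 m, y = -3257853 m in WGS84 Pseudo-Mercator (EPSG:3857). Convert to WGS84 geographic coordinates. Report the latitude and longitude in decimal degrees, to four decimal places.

R = 6378137 m. λ = x/R = 27.14380005°.
φ = 2·arctan(exp(y/R)) − 90° = 2·arctan(0.60002) − 90° = -28.07040379°.

lat -28.0704°, lon 27.1438°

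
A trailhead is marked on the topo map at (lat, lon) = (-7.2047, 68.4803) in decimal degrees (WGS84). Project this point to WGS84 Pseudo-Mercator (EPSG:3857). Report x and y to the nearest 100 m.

Web Mercator is spherical with R = a = 6378137 m.
x = R·λ = 6378137 × 1.195206708 = 7623192.125 m.
y = R·ln tan(π/4 + φ/2) = 6378137 × -0.126078434 = -804145.527 m.

x 7623200 m, y -804100 m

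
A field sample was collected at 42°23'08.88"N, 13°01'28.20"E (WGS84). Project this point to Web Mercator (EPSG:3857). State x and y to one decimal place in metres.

x 1449880.7 m, y 5218946.8 m

Web Mercator is spherical with R = a = 6378137 m.
x = R·λ = 6378137 × 0.227320408 = 1449880.708 m.
y = R·ln tan(π/4 + φ/2) = 6378137 × 0.818255668 = 5218946.753 m.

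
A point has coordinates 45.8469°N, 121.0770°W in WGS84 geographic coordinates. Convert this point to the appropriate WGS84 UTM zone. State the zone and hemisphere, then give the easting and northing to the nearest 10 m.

Zone 10N: E 649310 m, N 5078840 m

Longitude -121.0770° lies in the 6° band [-126°, -120°), giving zone 10; latitude is north of the equator, so 10N.
Zone 10 central meridian λ₀ = 6×10 − 183 = -123°; Δλ = +1.9230°.
Transverse Mercator on WGS84 with k₀ = 0.9996 gives E = 649311.698 m, N = 5078835.352 m.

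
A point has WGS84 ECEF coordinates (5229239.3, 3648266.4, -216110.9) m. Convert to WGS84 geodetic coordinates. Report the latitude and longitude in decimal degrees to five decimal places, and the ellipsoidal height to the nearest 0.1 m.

lat -1.95430°, lon 34.90220°, h 1660.0 m

λ = atan2(Y, X) = 34.90220018°; p = √(X²+Y²) = 6376111.0 m.
Bowring's method on WGS84 (a = 6378137 m, b = 6356752.314 m) gives φ = -1.95430037°, h = 1660.017 m.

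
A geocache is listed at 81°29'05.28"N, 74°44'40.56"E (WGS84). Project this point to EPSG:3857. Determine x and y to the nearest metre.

Web Mercator is spherical with R = a = 6378137 m.
x = R·λ = 6378137 × 1.304539368 = 8320530.812 m.
y = R·ln tan(π/4 + φ/2) = 6378137 × 2.597678353 = 16568348.415 m.

x 8320531 m, y 16568348 m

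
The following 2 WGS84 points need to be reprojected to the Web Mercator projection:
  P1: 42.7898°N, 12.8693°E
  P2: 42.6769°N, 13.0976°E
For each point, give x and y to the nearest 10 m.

Web Mercator: x = R·λ, y = R·ln tan(π/4+φ/2), R = 6378137 m.
P1 (42.7898°, 12.8693°) → (1432603.923, 5280031.796) m.
P2 (42.6769°, 13.0976°) → (1458018.163, 5262921.329) m.

P1: x 1432600 m, y 5280030 m; P2: x 1458020 m, y 5262920 m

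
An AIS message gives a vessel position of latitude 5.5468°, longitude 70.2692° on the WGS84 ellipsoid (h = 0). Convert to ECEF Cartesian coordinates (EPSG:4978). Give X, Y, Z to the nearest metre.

WGS84: a = 6378137 m, e² = 0.006694380; N(φ) = a/√(1−e²sin²φ) = 6378336.470 m.
X = (N+h)·cosφ·cosλ = 2143251.913 m; Y = (N+h)·cosφ·sinλ = 5975746.627 m; Z = (N(1−e²)+h)·sinφ = 612394.950 m.

X 2143252 m, Y 5975747 m, Z 612395 m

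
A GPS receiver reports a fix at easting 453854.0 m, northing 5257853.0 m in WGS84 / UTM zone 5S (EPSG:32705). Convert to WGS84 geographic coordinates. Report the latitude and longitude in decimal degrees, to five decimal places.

lat -42.83050°, lon -153.56460°

Zone 5S: λ₀ = -153°, k₀ = 0.9996, false easting 500000 m, false northing 10000000 m.
Meridian distance M = (N − FN)/k₀ = -4744044.6 m.
Inverse transverse Mercator on WGS84 gives φ = -42.83050035°, λ = -153.56460039°.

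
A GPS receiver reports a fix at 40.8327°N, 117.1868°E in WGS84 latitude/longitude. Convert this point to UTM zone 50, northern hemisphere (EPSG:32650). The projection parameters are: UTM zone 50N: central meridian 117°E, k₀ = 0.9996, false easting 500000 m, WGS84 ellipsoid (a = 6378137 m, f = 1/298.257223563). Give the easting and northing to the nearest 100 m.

Zone 50 central meridian λ₀ = 6×50 − 183 = 117°; Δλ = +0.1868°.
Transverse Mercator on WGS84 with k₀ = 0.9996 gives E = 515749.827 m, N = 4520202.232 m.

E 515700 m, N 4520200 m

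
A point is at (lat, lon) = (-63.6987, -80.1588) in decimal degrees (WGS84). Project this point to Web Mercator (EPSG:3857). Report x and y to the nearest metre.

x -8923237 m, y -9273662 m

Web Mercator is spherical with R = a = 6378137 m.
x = R·λ = 6378137 × -1.399034984 = -8923236.799 m.
y = R·ln tan(π/4 + φ/2) = 6378137 × -1.453976539 = -9273661.563 m.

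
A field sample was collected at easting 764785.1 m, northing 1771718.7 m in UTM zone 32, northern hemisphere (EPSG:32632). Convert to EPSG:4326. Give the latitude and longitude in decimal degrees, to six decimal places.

lat 16.010900°, lon 11.474300°

Zone 32N: λ₀ = 9°, k₀ = 0.9996, false easting 500000 m.
Meridian distance M = (N − FN)/k₀ = 1772427.7 m.
Inverse transverse Mercator on WGS84 gives φ = 16.01089967°, λ = 11.47429957°.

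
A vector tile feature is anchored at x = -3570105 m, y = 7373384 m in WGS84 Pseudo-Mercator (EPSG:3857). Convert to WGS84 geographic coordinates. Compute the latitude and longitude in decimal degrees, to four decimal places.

lat 55.0593°, lon -32.0708°

R = 6378137 m. λ = x/R = -32.07079887°.
φ = 2·arctan(exp(y/R)) − 90° = 2·arctan(3.17733) − 90° = 55.05930231°.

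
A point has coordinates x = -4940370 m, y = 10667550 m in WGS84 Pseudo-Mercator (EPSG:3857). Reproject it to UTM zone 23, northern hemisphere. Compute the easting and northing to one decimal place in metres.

Web Mercator inverse (R = 6378137 m) → φ = 68.73040077°, λ = -44.38009880°.
UTM 23N forward: E = 525095.471 m, N = 7624427.604 m.

E 525095.5 m, N 7624427.6 m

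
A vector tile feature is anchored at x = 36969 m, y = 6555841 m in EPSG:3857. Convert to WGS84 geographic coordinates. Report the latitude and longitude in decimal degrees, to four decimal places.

lat 50.6285°, lon 0.3321°

R = 6378137 m. λ = x/R = 0.33209818°.
φ = 2·arctan(exp(y/R)) − 90° = 2·arctan(2.79508) − 90° = 50.62850053°.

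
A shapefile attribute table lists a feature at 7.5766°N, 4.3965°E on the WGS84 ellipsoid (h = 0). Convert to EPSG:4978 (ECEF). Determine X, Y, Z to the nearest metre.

WGS84: a = 6378137 m, e² = 0.006694380; N(φ) = a/√(1−e²sin²φ) = 6378508.178 m.
X = (N+h)·cosφ·cosλ = 6304215.136 m; Y = (N+h)·cosφ·sinλ = 484695.537 m; Z = (N(1−e²)+h)·sinφ = 835386.170 m.

X 6304215 m, Y 484696 m, Z 835386 m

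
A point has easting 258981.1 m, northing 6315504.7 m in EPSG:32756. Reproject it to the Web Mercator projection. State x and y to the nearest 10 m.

x 16743820 m, y -3931540 m

Unproject from UTM 56S (λ₀ = 153°) → φ = -33.27260024°, λ = 150.41230021°.
Web Mercator (R = 6378137 m): x = 16743820.668 m, y = -3931543.236 m.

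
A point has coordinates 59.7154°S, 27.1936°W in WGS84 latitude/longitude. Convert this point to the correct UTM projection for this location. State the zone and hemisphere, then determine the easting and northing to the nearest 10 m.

Longitude -27.1936° lies in the 6° band [-30°, -24°), giving zone 26; latitude is south of the equator, so 26S.
Zone 26 central meridian λ₀ = 6×26 − 183 = -27°; Δλ = -0.1936°.
Transverse Mercator on WGS84 with k₀ = 0.9996 gives E = 489108.838 m, N = 3380267.485 m.

Zone 26S: E 489110 m, N 3380270 m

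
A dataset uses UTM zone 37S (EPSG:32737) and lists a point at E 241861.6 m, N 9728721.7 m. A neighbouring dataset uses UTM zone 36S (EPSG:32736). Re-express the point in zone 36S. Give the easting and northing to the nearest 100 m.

E 909300 m, N 9728400 m

UTM 37S → geographic: φ = -2.45229973°, λ = 36.67870037°.
UTM 36S (λ₀ = 33°) forward: E = 909257.008 m, N = 9728382.792 m.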